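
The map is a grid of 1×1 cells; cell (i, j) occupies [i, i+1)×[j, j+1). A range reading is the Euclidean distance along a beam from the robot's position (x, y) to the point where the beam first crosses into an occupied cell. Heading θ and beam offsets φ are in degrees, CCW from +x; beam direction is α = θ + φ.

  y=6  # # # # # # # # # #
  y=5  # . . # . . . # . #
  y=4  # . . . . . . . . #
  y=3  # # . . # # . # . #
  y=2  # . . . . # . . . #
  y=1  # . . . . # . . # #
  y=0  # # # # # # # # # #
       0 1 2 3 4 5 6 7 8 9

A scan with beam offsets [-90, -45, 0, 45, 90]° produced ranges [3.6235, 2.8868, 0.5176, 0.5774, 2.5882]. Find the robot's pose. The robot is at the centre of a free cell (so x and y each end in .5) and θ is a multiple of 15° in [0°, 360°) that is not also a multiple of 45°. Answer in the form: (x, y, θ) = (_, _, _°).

Enumerate (i+0.5, j+0.5, θ) over the 31 free cells and 16 admissible headings. For each, cast all 5 beams and compare to the given ranges.
  (4.5, 4.5, 60°): beam 1 = 1.0000 ≠ 3.6235 ✗
  (6.5, 1.5, 75°): beam 1 = 1.5529 ≠ 3.6235 ✗
  (7.5, 2.5, 255°): beam 1 = 1.5529 ≠ 3.6235 ✗
  …
  (4.5, 4.5, 255°): r_1=3.6235, r_2=2.8868, r_3=0.5176, r_4=0.5774, r_5=2.5882 — all match ✓
No second candidate reproduces the full scan.

(x, y, θ) = (4.5, 4.5, 255°)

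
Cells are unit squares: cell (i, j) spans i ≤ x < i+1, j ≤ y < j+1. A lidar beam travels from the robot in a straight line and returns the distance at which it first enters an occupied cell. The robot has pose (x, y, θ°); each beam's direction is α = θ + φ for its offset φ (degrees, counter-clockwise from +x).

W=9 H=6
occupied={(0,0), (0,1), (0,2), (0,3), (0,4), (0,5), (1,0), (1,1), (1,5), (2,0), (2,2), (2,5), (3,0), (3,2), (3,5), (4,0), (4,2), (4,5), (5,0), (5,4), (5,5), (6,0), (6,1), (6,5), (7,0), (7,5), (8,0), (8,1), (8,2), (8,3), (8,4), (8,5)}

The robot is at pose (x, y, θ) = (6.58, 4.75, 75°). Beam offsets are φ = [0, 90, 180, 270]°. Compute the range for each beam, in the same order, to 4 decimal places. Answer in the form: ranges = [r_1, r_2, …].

beam 1: φ=0°, α=75°
  cosα=0.2588 sinα=0.9659 | (6,4) | tMaxX 1.6228 tMaxY 0.2588 | tΔX 3.8637 tΔY 1.0353
    t=0.2588 [y] (6,5) — stop
  → r_1 = 0.2588
beam 2: φ=90°, α=165°
  cosα=-0.9659 sinα=0.2588 | (6,4) | tMaxX 0.6005 tMaxY 0.9659 | tΔX 1.0353 tΔY 3.8637
    t=0.6005 [x] (5,4) — stop
  → r_2 = 0.6005
beam 3: φ=180°, α=255°
  cosα=-0.2588 sinα=-0.9659 | (6,4) | tMaxX 2.2409 tMaxY 0.7765 | tΔX 3.8637 tΔY 1.0353
    t=0.7765 [y] (6,3)
    t=1.8117 [y] (6,2)
    t=2.2409 [x] (5,2)
    t=2.8470 [y] (5,1)
    t=3.8823 [y] (5,0) — stop
  → r_3 = 3.8823
beam 4: φ=270°, α=345°
  cosα=0.9659 sinα=-0.2588 | (6,4) | tMaxX 0.4348 tMaxY 2.8978 | tΔX 1.0353 tΔY 3.8637
    t=0.4348 [x] (7,4)
    t=1.4701 [x] (8,4) — stop
  → r_4 = 1.4701

ranges = [0.2588, 0.6005, 3.8823, 1.4701]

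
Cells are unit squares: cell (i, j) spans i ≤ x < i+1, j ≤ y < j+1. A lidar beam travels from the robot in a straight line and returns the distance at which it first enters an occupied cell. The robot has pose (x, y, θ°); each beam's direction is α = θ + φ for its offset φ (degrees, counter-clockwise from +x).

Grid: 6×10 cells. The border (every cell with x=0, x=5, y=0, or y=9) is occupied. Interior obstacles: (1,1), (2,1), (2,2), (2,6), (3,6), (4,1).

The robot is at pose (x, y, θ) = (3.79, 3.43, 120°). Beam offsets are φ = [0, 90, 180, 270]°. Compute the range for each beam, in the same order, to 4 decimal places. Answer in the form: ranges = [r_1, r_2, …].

beam 1: φ=0°, α=120°
  cosα=-0.5000 sinα=0.8660 | (3,3) | tMaxX 1.5800 tMaxY 0.6582 | tΔX 2.0000 tΔY 1.1547
    t=0.6582 [y] (3,4)
    t=1.5800 [x] (2,4)
    t=1.8129 [y] (2,5)
    t=2.9676 [y] (2,6) — stop
  → r_1 = 2.9676
beam 2: φ=90°, α=210°
  cosα=-0.8660 sinα=-0.5000 | (3,3) | tMaxX 0.9122 tMaxY 0.8600 | tΔX 1.1547 tΔY 2.0000
    t=0.8600 [y] (3,2)
    t=0.9122 [x] (2,2) — stop
  → r_2 = 0.9122
beam 3: φ=180°, α=300°
  cosα=0.5000 sinα=-0.8660 | (3,3) | tMaxX 0.4200 tMaxY 0.4965 | tΔX 2.0000 tΔY 1.1547
    t=0.4200 [x] (4,3)
    t=0.4965 [y] (4,2)
    t=1.6512 [y] (4,1) — stop
  → r_3 = 1.6512
beam 4: φ=270°, α=30°
  cosα=0.8660 sinα=0.5000 | (3,3) | tMaxX 0.2425 tMaxY 1.1400 | tΔX 1.1547 tΔY 2.0000
    t=0.2425 [x] (4,3)
    t=1.1400 [y] (4,4)
    t=1.3972 [x] (5,4) — stop
  → r_4 = 1.3972

ranges = [2.9676, 0.9122, 1.6512, 1.3972]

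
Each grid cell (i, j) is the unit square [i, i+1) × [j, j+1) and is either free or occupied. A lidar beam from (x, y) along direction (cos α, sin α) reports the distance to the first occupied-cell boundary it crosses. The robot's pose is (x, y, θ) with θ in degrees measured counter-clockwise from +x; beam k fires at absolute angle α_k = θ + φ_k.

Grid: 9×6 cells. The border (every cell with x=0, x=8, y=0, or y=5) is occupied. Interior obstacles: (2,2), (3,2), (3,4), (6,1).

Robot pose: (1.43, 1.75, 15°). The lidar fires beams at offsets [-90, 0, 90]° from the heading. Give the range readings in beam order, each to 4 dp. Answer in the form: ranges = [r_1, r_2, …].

ranges = [0.7765, 0.9659, 1.6614]

beam 1: φ=-90°, α=285°
  direction (0.2588, -0.9659); cell (1,1); t to first gridline: x 2.2023, y 0.7765 (then +3.8637 / +1.0353)
    (1,0) via y @ 0.7765  # hit
  → r_1 = 0.7765
beam 2: φ=0°, α=15°
  direction (0.9659, 0.2588); cell (1,1); t to first gridline: x 0.5901, y 0.9659 (then +1.0353 / +3.8637)
    (2,1) via x @ 0.5901
    (2,2) via y @ 0.9659  # hit
  → r_2 = 0.9659
beam 3: φ=90°, α=105°
  direction (-0.2588, 0.9659); cell (1,1); t to first gridline: x 1.6614, y 0.2588 (then +3.8637 / +1.0353)
    (1,2) via y @ 0.2588
    (1,3) via y @ 1.2941
    (0,3) via x @ 1.6614  # hit
  → r_3 = 1.6614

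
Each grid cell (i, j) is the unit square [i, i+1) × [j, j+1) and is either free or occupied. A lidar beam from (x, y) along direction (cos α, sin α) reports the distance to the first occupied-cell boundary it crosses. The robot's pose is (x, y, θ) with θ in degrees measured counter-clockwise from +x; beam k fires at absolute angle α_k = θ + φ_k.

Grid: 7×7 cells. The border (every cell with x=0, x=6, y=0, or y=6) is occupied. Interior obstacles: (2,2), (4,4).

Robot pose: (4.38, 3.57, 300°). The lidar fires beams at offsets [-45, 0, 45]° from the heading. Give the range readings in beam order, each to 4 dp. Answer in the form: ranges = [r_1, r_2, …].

ranges = [2.6607, 2.9676, 1.6771]

beam 1: φ=-45°, α=255°
  direction (-0.2588, -0.9659); cell (4,3); t to first gridline: x 1.4682, y 0.5901 (then +3.8637 / +1.0353)
    (4,2) via y @ 0.5901
    (3,2) via x @ 1.4682
    (3,1) via y @ 1.6254
    (3,0) via y @ 2.6607  # hit
  → r_1 = 2.6607
beam 2: φ=0°, α=300°
  direction (0.5000, -0.8660); cell (4,3); t to first gridline: x 1.2400, y 0.6582 (then +2.0000 / +1.1547)
    (4,2) via y @ 0.6582
    (5,2) via x @ 1.2400
    (5,1) via y @ 1.8129
    (5,0) via y @ 2.9676  # hit
  → r_2 = 2.9676
beam 3: φ=45°, α=345°
  direction (0.9659, -0.2588); cell (4,3); t to first gridline: x 0.6419, y 2.2023 (then +1.0353 / +3.8637)
    (5,3) via x @ 0.6419
    (6,3) via x @ 1.6771  # hit
  → r_3 = 1.6771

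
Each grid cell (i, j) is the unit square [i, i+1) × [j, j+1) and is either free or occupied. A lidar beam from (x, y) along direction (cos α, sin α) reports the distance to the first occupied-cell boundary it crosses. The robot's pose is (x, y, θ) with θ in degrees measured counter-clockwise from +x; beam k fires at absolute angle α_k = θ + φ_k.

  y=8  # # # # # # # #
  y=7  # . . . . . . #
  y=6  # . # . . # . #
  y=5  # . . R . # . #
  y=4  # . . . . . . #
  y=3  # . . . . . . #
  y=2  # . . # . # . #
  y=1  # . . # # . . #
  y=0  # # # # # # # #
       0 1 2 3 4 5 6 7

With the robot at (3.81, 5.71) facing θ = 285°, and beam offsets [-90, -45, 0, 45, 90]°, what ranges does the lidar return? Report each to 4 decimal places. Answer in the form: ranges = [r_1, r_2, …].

beam 1: φ=-90°, α=195°
  dir = (cos 195°, sin 195°) = (-0.9659, -0.2588); from cell (3,5)
  next x-line at t=0.8386, next y-line at t=2.7432; Δt_x=1.0353, Δt_y=3.8637
    x: enter (2,5) at t=0.8386
    x: enter (1,5) at t=1.8738
    y: enter (1,4) at t=2.7432
    x: enter (0,4) at t=2.9091 ← occupied
  → r_1 = 2.9091
beam 2: φ=-45°, α=240°
  dir = (cos 240°, sin 240°) = (-0.5000, -0.8660); from cell (3,5)
  next x-line at t=1.6200, next y-line at t=0.8198; Δt_x=2.0000, Δt_y=1.1547
    y: enter (3,4) at t=0.8198
    x: enter (2,4) at t=1.6200
    y: enter (2,3) at t=1.9745
    y: enter (2,2) at t=3.1292
    x: enter (1,2) at t=3.6200
    y: enter (1,1) at t=4.2839
    y: enter (1,0) at t=5.4386 ← occupied
  → r_2 = 5.4386
beam 3: φ=0°, α=285°
  dir = (cos 285°, sin 285°) = (0.2588, -0.9659); from cell (3,5)
  next x-line at t=0.7341, next y-line at t=0.7350; Δt_x=3.8637, Δt_y=1.0353
    x: enter (4,5) at t=0.7341
    y: enter (4,4) at t=0.7350
    y: enter (4,3) at t=1.7703
    y: enter (4,2) at t=2.8056
    y: enter (4,1) at t=3.8409 ← occupied
  → r_3 = 3.8409
beam 4: φ=45°, α=330°
  dir = (cos 330°, sin 330°) = (0.8660, -0.5000); from cell (3,5)
  next x-line at t=0.2194, next y-line at t=1.4200; Δt_x=1.1547, Δt_y=2.0000
    x: enter (4,5) at t=0.2194
    x: enter (5,5) at t=1.3741 ← occupied
  → r_4 = 1.3741
beam 5: φ=90°, α=15°
  dir = (cos 15°, sin 15°) = (0.9659, 0.2588); from cell (3,5)
  next x-line at t=0.1967, next y-line at t=1.1205; Δt_x=1.0353, Δt_y=3.8637
    x: enter (4,5) at t=0.1967
    y: enter (4,6) at t=1.1205
    x: enter (5,6) at t=1.2320 ← occupied
  → r_5 = 1.2320

ranges = [2.9091, 5.4386, 3.8409, 1.3741, 1.2320]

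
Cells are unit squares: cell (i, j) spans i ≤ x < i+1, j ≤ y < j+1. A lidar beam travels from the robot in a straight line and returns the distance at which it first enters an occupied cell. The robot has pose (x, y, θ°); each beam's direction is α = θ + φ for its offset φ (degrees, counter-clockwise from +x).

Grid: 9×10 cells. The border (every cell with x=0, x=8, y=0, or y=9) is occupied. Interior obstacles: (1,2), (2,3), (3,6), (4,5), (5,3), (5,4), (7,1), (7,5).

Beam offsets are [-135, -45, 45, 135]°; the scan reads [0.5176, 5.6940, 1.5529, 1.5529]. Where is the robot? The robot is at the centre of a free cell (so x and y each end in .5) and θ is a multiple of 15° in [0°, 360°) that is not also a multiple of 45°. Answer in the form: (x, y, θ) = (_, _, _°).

(x, y, θ) = (2.5, 1.5, 60°)

Candidates: 48 free-cell centres × 16 headings = 768 poses. Raycast each; keep the one whose scan matches to 4 dp.
  (1.5, 6.5, 345°): beam 1 = 0.5774 ≠ 0.5176 ✗
  (6.5, 3.5, 210°): beam 1 = 1.9319 ≠ 0.5176 ✗
  (4.5, 7.5, 300°): beam 1 = 3.6235 ≠ 0.5176 ✗
  (3.5, 8.5, 330°): beam 1 = 2.5882 ≠ 0.5176 ✗
  (4.5, 1.5, 15°): beam 1 = 0.5774 ≠ 0.5176 ✗
  …
  (2.5, 1.5, 60°): r_1=0.5176, r_2=5.6940, r_3=1.5529, r_4=1.5529 — all match ✓
Only this pose fits every beam.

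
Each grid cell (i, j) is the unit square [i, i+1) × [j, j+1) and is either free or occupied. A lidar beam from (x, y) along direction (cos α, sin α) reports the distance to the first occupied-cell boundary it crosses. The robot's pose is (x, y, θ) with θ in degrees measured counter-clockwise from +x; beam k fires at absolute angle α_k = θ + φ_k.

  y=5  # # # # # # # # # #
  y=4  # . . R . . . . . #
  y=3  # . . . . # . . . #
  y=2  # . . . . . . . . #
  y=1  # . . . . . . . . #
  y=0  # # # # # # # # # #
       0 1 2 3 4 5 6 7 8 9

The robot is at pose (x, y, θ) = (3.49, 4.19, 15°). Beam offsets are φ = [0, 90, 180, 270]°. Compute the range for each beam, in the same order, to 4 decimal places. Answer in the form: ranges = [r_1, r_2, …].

beam 1: φ=0°, α=15°
  direction (0.9659, 0.2588); cell (3,4); t to first gridline: x 0.5280, y 3.1296 (then +1.0353 / +3.8637)
    (4,4) via x @ 0.5280
    (5,4) via x @ 1.5633
    (6,4) via x @ 2.5985
    (6,5) via y @ 3.1296  # hit
  → r_1 = 3.1296
beam 2: φ=90°, α=105°
  direction (-0.2588, 0.9659); cell (3,4); t to first gridline: x 1.8932, y 0.8386 (then +3.8637 / +1.0353)
    (3,5) via y @ 0.8386  # hit
  → r_2 = 0.8386
beam 3: φ=180°, α=195°
  direction (-0.9659, -0.2588); cell (3,4); t to first gridline: x 0.5073, y 0.7341 (then +1.0353 / +3.8637)
    (2,4) via x @ 0.5073
    (2,3) via y @ 0.7341
    (1,3) via x @ 1.5426
    (0,3) via x @ 2.5778  # hit
  → r_3 = 2.5778
beam 4: φ=270°, α=285°
  direction (0.2588, -0.9659); cell (3,4); t to first gridline: x 1.9705, y 0.1967 (then +3.8637 / +1.0353)
    (3,3) via y @ 0.1967
    (3,2) via y @ 1.2320
    (4,2) via x @ 1.9705
    (4,1) via y @ 2.2673
    (4,0) via y @ 3.3025  # hit
  → r_4 = 3.3025

ranges = [3.1296, 0.8386, 2.5778, 3.3025]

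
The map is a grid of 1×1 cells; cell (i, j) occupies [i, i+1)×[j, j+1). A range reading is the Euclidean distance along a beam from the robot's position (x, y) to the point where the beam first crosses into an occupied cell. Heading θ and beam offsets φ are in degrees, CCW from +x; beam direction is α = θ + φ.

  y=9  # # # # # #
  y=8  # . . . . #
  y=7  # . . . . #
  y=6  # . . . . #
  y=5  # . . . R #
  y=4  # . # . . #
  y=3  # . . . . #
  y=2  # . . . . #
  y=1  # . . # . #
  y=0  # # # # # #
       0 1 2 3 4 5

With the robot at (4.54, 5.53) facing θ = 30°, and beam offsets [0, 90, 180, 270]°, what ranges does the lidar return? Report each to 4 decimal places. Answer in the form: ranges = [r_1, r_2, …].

ranges = [0.5312, 4.0068, 1.7782, 0.9200]

beam 1: φ=0°, α=30°
  direction (0.8660, 0.5000); cell (4,5); t to first gridline: x 0.5312, y 0.9400 (then +1.1547 / +2.0000)
    (5,5) via x @ 0.5312  # hit
  → r_1 = 0.5312
beam 2: φ=90°, α=120°
  direction (-0.5000, 0.8660); cell (4,5); t to first gridline: x 1.0800, y 0.5427 (then +2.0000 / +1.1547)
    (4,6) via y @ 0.5427
    (3,6) via x @ 1.0800
    (3,7) via y @ 1.6974
    (3,8) via y @ 2.8521
    (2,8) via x @ 3.0800
    (2,9) via y @ 4.0068  # hit
  → r_2 = 4.0068
beam 3: φ=180°, α=210°
  direction (-0.8660, -0.5000); cell (4,5); t to first gridline: x 0.6235, y 1.0600 (then +1.1547 / +2.0000)
    (3,5) via x @ 0.6235
    (3,4) via y @ 1.0600
    (2,4) via x @ 1.7782  # hit
  → r_3 = 1.7782
beam 4: φ=270°, α=300°
  direction (0.5000, -0.8660); cell (4,5); t to first gridline: x 0.9200, y 0.6120 (then +2.0000 / +1.1547)
    (4,4) via y @ 0.6120
    (5,4) via x @ 0.9200  # hit
  → r_4 = 0.9200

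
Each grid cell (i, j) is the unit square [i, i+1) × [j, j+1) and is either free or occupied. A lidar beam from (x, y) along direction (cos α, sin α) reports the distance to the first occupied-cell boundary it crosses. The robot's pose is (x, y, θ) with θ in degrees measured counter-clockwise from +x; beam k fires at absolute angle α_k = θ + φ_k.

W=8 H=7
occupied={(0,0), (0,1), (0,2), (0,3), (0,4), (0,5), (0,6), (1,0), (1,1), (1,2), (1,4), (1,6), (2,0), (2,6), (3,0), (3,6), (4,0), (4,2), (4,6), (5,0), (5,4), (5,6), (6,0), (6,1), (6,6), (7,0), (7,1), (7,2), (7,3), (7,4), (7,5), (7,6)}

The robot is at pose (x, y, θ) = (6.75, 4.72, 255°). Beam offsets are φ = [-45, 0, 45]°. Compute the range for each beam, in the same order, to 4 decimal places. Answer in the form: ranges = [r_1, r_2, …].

ranges = [0.8660, 2.8160, 0.5000]

beam 1: φ=-45°, α=210°
  direction (-0.8660, -0.5000); cell (6,4); t to first gridline: x 0.8660, y 1.4400 (then +1.1547 / +2.0000)
    (5,4) via x @ 0.8660  # hit
  → r_1 = 0.8660
beam 2: φ=0°, α=255°
  direction (-0.2588, -0.9659); cell (6,4); t to first gridline: x 2.8978, y 0.7454 (then +3.8637 / +1.0353)
    (6,3) via y @ 0.7454
    (6,2) via y @ 1.7807
    (6,1) via y @ 2.8160  # hit
  → r_2 = 2.8160
beam 3: φ=45°, α=300°
  direction (0.5000, -0.8660); cell (6,4); t to first gridline: x 0.5000, y 0.8314 (then +2.0000 / +1.1547)
    (7,4) via x @ 0.5000  # hit
  → r_3 = 0.5000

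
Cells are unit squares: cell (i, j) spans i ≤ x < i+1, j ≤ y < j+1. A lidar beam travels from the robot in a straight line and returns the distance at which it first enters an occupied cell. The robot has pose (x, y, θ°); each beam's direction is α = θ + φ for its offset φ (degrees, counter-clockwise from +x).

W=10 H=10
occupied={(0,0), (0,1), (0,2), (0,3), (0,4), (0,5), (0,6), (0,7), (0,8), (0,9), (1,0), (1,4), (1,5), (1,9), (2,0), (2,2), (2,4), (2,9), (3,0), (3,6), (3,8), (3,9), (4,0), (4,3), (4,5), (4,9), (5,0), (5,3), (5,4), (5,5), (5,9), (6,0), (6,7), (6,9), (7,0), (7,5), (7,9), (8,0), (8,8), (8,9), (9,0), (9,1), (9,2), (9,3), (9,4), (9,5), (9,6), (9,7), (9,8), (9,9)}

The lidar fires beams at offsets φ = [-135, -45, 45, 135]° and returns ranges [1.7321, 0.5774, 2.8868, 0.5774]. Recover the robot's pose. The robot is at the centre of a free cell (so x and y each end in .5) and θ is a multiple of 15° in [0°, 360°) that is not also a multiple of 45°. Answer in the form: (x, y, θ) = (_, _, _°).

(x, y, θ) = (2.5, 3.5, 345°)

Candidates: 50 free-cell centres × 16 headings = 800 poses. Raycast each; keep the one whose scan matches to 4 dp.
  (8.5, 6.5, 300°): beam 1 = 1.9319 ≠ 1.7321 ✗
  (1.5, 7.5, 285°): beam 1 = 0.5774 ≠ 1.7321 ✗
  (4.5, 4.5, 195°): beam 1 = 0.5774 ≠ 1.7321 ✗
  (7.5, 4.5, 195°): beam 1 = 0.5774 ≠ 1.7321 ✗
  …
  (2.5, 3.5, 345°): r_1=1.7321, r_2=0.5774, r_3=2.8868, r_4=0.5774 — all match ✓
Only this pose fits every beam.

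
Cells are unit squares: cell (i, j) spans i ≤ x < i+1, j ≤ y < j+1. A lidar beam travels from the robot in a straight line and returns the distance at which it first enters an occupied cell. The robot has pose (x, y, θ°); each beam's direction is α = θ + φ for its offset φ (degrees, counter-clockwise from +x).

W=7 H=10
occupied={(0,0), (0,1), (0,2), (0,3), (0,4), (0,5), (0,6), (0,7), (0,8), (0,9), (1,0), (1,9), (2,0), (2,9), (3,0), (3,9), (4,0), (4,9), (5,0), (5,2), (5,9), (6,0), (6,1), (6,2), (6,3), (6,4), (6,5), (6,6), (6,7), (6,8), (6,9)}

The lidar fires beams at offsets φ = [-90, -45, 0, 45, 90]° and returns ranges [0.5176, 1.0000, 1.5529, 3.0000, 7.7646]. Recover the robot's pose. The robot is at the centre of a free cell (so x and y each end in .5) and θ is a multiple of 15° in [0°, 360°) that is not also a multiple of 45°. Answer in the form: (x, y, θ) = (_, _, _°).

(x, y, θ) = (2.5, 8.5, 195°)

The pose lattice has 39·16 = 624 candidates. Test each by forward raycasting.
  (1.5, 2.5, 30°): beam 1 = 1.7321 ≠ 0.5176 ✗
  (5.5, 4.5, 105°): beam 3 = 4.6587 ≠ 1.5529 ✗
  (3.5, 6.5, 255°): beam 1 = 2.5882 ≠ 0.5176 ✗
  (5.5, 3.5, 255°): beam 1 = 4.6587 ≠ 0.5176 ✗
  …
  (2.5, 8.5, 195°): r_1=0.5176, r_2=1.0000, r_3=1.5529, r_4=3.0000, r_5=7.7646 — all match ✓
No second candidate reproduces the full scan.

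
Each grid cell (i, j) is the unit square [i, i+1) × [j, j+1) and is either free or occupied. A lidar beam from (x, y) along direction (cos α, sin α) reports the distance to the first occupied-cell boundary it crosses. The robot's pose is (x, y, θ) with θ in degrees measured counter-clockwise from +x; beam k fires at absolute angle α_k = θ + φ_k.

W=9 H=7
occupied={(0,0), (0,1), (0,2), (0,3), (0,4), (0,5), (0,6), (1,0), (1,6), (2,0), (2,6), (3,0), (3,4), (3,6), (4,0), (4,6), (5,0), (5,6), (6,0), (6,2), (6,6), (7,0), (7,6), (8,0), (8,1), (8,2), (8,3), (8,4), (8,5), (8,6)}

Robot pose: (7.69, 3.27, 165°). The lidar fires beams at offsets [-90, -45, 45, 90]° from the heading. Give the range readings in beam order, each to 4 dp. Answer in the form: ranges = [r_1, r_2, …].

ranges = [1.1977, 3.1523, 0.7967, 2.3501]

beam 1: φ=-90°, α=75°
  direction (0.2588, 0.9659); cell (7,3); t to first gridline: x 1.1977, y 0.7558 (then +3.8637 / +1.0353)
    (7,4) via y @ 0.7558
    (8,4) via x @ 1.1977  # hit
  → r_1 = 1.1977
beam 2: φ=-45°, α=120°
  direction (-0.5000, 0.8660); cell (7,3); t to first gridline: x 1.3800, y 0.8429 (then +2.0000 / +1.1547)
    (7,4) via y @ 0.8429
    (6,4) via x @ 1.3800
    (6,5) via y @ 1.9976
    (6,6) via y @ 3.1523  # hit
  → r_2 = 3.1523
beam 3: φ=45°, α=210°
  direction (-0.8660, -0.5000); cell (7,3); t to first gridline: x 0.7967, y 0.5400 (then +1.1547 / +2.0000)
    (7,2) via y @ 0.5400
    (6,2) via x @ 0.7967  # hit
  → r_3 = 0.7967
beam 4: φ=90°, α=255°
  direction (-0.2588, -0.9659); cell (7,3); t to first gridline: x 2.6660, y 0.2795 (then +3.8637 / +1.0353)
    (7,2) via y @ 0.2795
    (7,1) via y @ 1.3148
    (7,0) via y @ 2.3501  # hit
  → r_4 = 2.3501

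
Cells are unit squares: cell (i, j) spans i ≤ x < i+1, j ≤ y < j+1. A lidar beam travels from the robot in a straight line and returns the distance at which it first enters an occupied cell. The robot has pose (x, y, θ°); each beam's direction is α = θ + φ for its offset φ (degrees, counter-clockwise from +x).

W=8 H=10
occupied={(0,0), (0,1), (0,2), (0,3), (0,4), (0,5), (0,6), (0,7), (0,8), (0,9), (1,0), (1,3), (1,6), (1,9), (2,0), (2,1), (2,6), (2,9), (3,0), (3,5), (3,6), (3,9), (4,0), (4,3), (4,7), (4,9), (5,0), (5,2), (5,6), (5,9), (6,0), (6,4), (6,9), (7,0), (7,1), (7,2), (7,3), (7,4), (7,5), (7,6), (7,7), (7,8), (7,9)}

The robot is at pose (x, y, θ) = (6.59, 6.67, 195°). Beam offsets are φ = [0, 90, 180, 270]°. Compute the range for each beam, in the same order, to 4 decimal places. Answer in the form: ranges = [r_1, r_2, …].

ranges = [0.6108, 1.5841, 0.4245, 2.4122]

beam 1: φ=0°, α=195°
  d=(-0.9659,-0.2588)  start (6,6)  tX=0.6108 tY=2.5887  stride 1/|dx|=1.0353 1/|dy|=3.8637
    cross x-line → (5,6), t=0.6108 (wall)
  → r_1 = 0.6108
beam 2: φ=90°, α=285°
  d=(0.2588,-0.9659)  start (6,6)  tX=1.5841 tY=0.6936  stride 1/|dx|=3.8637 1/|dy|=1.0353
    cross y-line → (6,5), t=0.6936
    cross x-line → (7,5), t=1.5841 (wall)
  → r_2 = 1.5841
beam 3: φ=180°, α=15°
  d=(0.9659,0.2588)  start (6,6)  tX=0.4245 tY=1.2750  stride 1/|dx|=1.0353 1/|dy|=3.8637
    cross x-line → (7,6), t=0.4245 (wall)
  → r_3 = 0.4245
beam 4: φ=270°, α=105°
  d=(-0.2588,0.9659)  start (6,6)  tX=2.2796 tY=0.3416  stride 1/|dx|=3.8637 1/|dy|=1.0353
    cross y-line → (6,7), t=0.3416
    cross y-line → (6,8), t=1.3769
    cross x-line → (5,8), t=2.2796
    cross y-line → (5,9), t=2.4122 (wall)
  → r_4 = 2.4122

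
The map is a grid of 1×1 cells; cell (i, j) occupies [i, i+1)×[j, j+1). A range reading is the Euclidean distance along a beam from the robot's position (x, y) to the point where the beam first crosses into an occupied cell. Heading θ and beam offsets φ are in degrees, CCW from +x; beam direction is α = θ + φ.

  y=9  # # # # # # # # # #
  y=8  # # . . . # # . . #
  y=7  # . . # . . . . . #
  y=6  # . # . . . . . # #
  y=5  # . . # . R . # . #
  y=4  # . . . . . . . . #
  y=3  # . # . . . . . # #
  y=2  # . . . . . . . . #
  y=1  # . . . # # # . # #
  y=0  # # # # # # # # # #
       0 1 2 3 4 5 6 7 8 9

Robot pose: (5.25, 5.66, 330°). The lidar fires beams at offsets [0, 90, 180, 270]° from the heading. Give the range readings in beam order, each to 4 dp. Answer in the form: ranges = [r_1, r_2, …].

beam 1: φ=0°, α=330°
  direction (0.8660, -0.5000); cell (5,5); t to first gridline: x 0.8660, y 1.3200 (then +1.1547 / +2.0000)
    (6,5) via x @ 0.8660
    (6,4) via y @ 1.3200
    (7,4) via x @ 2.0207
    (8,4) via x @ 3.1754
    (8,3) via y @ 3.3200  # hit
  → r_1 = 3.3200
beam 2: φ=90°, α=60°
  direction (0.5000, 0.8660); cell (5,5); t to first gridline: x 1.5000, y 0.3926 (then +2.0000 / +1.1547)
    (5,6) via y @ 0.3926
    (6,6) via x @ 1.5000
    (6,7) via y @ 1.5473
    (6,8) via y @ 2.7020  # hit
  → r_2 = 2.7020
beam 3: φ=180°, α=150°
  direction (-0.8660, 0.5000); cell (5,5); t to first gridline: x 0.2887, y 0.6800 (then +1.1547 / +2.0000)
    (4,5) via x @ 0.2887
    (4,6) via y @ 0.6800
    (3,6) via x @ 1.4434
    (2,6) via x @ 2.5981  # hit
  → r_3 = 2.5981
beam 4: φ=270°, α=240°
  direction (-0.5000, -0.8660); cell (5,5); t to first gridline: x 0.5000, y 0.7621 (then +2.0000 / +1.1547)
    (4,5) via x @ 0.5000
    (4,4) via y @ 0.7621
    (4,3) via y @ 1.9168
    (3,3) via x @ 2.5000
    (3,2) via y @ 3.0715
    (3,1) via y @ 4.2262
    (2,1) via x @ 4.5000
    (2,0) via y @ 5.3809  # hit
  → r_4 = 5.3809

ranges = [3.3200, 2.7020, 2.5981, 5.3809]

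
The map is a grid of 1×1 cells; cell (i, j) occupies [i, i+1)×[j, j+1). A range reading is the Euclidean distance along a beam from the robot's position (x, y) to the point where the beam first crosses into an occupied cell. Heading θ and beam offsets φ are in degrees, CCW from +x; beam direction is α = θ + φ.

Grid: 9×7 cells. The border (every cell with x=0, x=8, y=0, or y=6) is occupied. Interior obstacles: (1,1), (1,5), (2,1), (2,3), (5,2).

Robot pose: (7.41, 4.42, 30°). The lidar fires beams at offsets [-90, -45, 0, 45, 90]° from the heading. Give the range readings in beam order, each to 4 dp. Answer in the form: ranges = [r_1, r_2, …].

beam 1: φ=-90°, α=300°
  dir = (cos 300°, sin 300°) = (0.5000, -0.8660); from cell (7,4)
  next x-line at t=1.1800, next y-line at t=0.4850; Δt_x=2.0000, Δt_y=1.1547
    y: enter (7,3) at t=0.4850
    x: enter (8,3) at t=1.1800 ← occupied
  → r_1 = 1.1800
beam 2: φ=-45°, α=345°
  dir = (cos 345°, sin 345°) = (0.9659, -0.2588); from cell (7,4)
  next x-line at t=0.6108, next y-line at t=1.6228; Δt_x=1.0353, Δt_y=3.8637
    x: enter (8,4) at t=0.6108 ← occupied
  → r_2 = 0.6108
beam 3: φ=0°, α=30°
  dir = (cos 30°, sin 30°) = (0.8660, 0.5000); from cell (7,4)
  next x-line at t=0.6813, next y-line at t=1.1600; Δt_x=1.1547, Δt_y=2.0000
    x: enter (8,4) at t=0.6813 ← occupied
  → r_3 = 0.6813
beam 4: φ=45°, α=75°
  dir = (cos 75°, sin 75°) = (0.2588, 0.9659); from cell (7,4)
  next x-line at t=2.2796, next y-line at t=0.6005; Δt_x=3.8637, Δt_y=1.0353
    y: enter (7,5) at t=0.6005
    y: enter (7,6) at t=1.6357 ← occupied
  → r_4 = 1.6357
beam 5: φ=90°, α=120°
  dir = (cos 120°, sin 120°) = (-0.5000, 0.8660); from cell (7,4)
  next x-line at t=0.8200, next y-line at t=0.6697; Δt_x=2.0000, Δt_y=1.1547
    y: enter (7,5) at t=0.6697
    x: enter (6,5) at t=0.8200
    y: enter (6,6) at t=1.8244 ← occupied
  → r_5 = 1.8244

ranges = [1.1800, 0.6108, 0.6813, 1.6357, 1.8244]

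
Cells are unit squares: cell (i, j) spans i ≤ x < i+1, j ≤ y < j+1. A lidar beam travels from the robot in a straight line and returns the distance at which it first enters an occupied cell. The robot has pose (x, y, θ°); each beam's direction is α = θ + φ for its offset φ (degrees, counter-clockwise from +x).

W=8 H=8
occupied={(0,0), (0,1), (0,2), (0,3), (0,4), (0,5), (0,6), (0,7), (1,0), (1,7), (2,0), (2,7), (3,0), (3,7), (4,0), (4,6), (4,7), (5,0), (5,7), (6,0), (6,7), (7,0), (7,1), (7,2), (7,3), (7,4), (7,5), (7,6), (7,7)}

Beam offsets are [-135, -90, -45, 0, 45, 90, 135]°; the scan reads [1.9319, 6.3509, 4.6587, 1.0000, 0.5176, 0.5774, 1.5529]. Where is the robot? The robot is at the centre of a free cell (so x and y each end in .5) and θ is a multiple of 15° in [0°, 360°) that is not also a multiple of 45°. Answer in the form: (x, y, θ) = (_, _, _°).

(x, y, θ) = (6.5, 5.5, 300°)

Enumerate (i+0.5, j+0.5, θ) over the 35 free cells and 16 admissible headings. For each, cast all 7 beams and compare to the given ranges.
  (4.5, 3.5, 210°): beam 1 = 3.6235 ≠ 1.9319 ✗
  (4.5, 5.5, 150°): beam 1 = 2.5882 ≠ 1.9319 ✗
  (2.5, 3.5, 210°): beam 1 = 3.6235 ≠ 1.9319 ✗
  (6.5, 3.5, 30°): beam 1 = 2.5882 ≠ 1.9319 ✗
  …
  (6.5, 5.5, 300°): r_1=1.9319, r_2=6.3509, r_3=4.6587, r_4=1.0000, r_5=0.5176, r_6=0.5774, r_7=1.5529 — all match ✓
Only this pose fits every beam.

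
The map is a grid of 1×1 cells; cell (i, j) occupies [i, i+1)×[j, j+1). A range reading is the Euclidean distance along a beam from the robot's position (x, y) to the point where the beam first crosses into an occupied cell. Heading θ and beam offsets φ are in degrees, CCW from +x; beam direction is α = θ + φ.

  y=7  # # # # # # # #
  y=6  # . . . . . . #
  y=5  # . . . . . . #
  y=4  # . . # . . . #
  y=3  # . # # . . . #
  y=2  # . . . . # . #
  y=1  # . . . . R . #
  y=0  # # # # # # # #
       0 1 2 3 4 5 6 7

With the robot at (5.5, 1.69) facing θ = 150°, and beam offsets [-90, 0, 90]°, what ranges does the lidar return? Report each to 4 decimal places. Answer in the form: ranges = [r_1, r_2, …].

ranges = [0.3580, 2.6200, 0.7967]

beam 1: φ=-90°, α=60°
  dir = (cos 60°, sin 60°) = (0.5000, 0.8660); from cell (5,1)
  next x-line at t=1.0000, next y-line at t=0.3580; Δt_x=2.0000, Δt_y=1.1547
    y: enter (5,2) at t=0.3580 ← occupied
  → r_1 = 0.3580
beam 2: φ=0°, α=150°
  dir = (cos 150°, sin 150°) = (-0.8660, 0.5000); from cell (5,1)
  next x-line at t=0.5774, next y-line at t=0.6200; Δt_x=1.1547, Δt_y=2.0000
    x: enter (4,1) at t=0.5774
    y: enter (4,2) at t=0.6200
    x: enter (3,2) at t=1.7321
    y: enter (3,3) at t=2.6200 ← occupied
  → r_2 = 2.6200
beam 3: φ=90°, α=240°
  dir = (cos 240°, sin 240°) = (-0.5000, -0.8660); from cell (5,1)
  next x-line at t=1.0000, next y-line at t=0.7967; Δt_x=2.0000, Δt_y=1.1547
    y: enter (5,0) at t=0.7967 ← occupied
  → r_3 = 0.7967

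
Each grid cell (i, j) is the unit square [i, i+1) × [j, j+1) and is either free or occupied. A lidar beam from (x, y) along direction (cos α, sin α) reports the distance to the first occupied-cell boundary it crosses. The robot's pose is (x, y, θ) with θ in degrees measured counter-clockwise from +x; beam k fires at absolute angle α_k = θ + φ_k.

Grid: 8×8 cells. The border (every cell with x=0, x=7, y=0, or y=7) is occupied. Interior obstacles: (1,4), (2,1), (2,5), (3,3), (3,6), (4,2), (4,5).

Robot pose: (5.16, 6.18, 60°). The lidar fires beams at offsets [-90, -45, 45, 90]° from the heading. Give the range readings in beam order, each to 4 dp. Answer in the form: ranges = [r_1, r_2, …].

ranges = [2.1246, 1.9049, 0.8489, 1.3395]

beam 1: φ=-90°, α=330°
  d=(0.8660,-0.5000)  start (5,6)  tX=0.9699 tY=0.3600  stride 1/|dx|=1.1547 1/|dy|=2.0000
    cross y-line → (5,5), t=0.3600
    cross x-line → (6,5), t=0.9699
    cross x-line → (7,5), t=2.1246 (wall)
  → r_1 = 2.1246
beam 2: φ=-45°, α=15°
  d=(0.9659,0.2588)  start (5,6)  tX=0.8696 tY=3.1682  stride 1/|dx|=1.0353 1/|dy|=3.8637
    cross x-line → (6,6), t=0.8696
    cross x-line → (7,6), t=1.9049 (wall)
  → r_2 = 1.9049
beam 3: φ=45°, α=105°
  d=(-0.2588,0.9659)  start (5,6)  tX=0.6182 tY=0.8489  stride 1/|dx|=3.8637 1/|dy|=1.0353
    cross x-line → (4,6), t=0.6182
    cross y-line → (4,7), t=0.8489 (wall)
  → r_3 = 0.8489
beam 4: φ=90°, α=150°
  d=(-0.8660,0.5000)  start (5,6)  tX=0.1848 tY=1.6400  stride 1/|dx|=1.1547 1/|dy|=2.0000
    cross x-line → (4,6), t=0.1848
    cross x-line → (3,6), t=1.3395 (wall)
  → r_4 = 1.3395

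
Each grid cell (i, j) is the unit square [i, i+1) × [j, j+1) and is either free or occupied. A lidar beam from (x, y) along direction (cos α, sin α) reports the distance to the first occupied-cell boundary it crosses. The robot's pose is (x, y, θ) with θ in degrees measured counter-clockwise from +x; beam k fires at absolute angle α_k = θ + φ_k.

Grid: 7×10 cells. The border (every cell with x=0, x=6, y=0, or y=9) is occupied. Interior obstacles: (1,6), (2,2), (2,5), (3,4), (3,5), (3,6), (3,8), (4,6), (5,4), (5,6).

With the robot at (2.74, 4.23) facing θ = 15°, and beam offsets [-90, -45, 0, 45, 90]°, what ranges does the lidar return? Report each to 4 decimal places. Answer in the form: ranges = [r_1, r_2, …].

ranges = [3.3439, 0.3002, 0.2692, 0.5200, 0.7972]

beam 1: φ=-90°, α=285°
  direction (0.2588, -0.9659); cell (2,4); t to first gridline: x 1.0046, y 0.2381 (then +3.8637 / +1.0353)
    (2,3) via y @ 0.2381
    (3,3) via x @ 1.0046
    (3,2) via y @ 1.2734
    (3,1) via y @ 2.3087
    (3,0) via y @ 3.3439  # hit
  → r_1 = 3.3439
beam 2: φ=-45°, α=330°
  direction (0.8660, -0.5000); cell (2,4); t to first gridline: x 0.3002, y 0.4600 (then +1.1547 / +2.0000)
    (3,4) via x @ 0.3002  # hit
  → r_2 = 0.3002
beam 3: φ=0°, α=15°
  direction (0.9659, 0.2588); cell (2,4); t to first gridline: x 0.2692, y 2.9751 (then +1.0353 / +3.8637)
    (3,4) via x @ 0.2692  # hit
  → r_3 = 0.2692
beam 4: φ=45°, α=60°
  direction (0.5000, 0.8660); cell (2,4); t to first gridline: x 0.5200, y 0.8891 (then +2.0000 / +1.1547)
    (3,4) via x @ 0.5200  # hit
  → r_4 = 0.5200
beam 5: φ=90°, α=105°
  direction (-0.2588, 0.9659); cell (2,4); t to first gridline: x 2.8591, y 0.7972 (then +3.8637 / +1.0353)
    (2,5) via y @ 0.7972  # hit
  → r_5 = 0.7972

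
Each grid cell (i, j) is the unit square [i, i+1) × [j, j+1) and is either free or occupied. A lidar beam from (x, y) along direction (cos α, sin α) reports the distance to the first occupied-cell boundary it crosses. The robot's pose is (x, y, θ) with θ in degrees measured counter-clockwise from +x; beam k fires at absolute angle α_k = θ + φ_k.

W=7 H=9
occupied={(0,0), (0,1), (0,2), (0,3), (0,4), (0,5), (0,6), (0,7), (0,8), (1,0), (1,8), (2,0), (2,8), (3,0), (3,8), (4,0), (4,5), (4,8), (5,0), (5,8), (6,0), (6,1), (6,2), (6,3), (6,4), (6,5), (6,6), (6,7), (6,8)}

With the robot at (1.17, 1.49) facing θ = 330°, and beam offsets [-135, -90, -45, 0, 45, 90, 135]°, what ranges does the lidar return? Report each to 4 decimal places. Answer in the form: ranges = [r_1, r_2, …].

beam 1: φ=-135°, α=195°
  direction (-0.9659, -0.2588); cell (1,1); t to first gridline: x 0.1760, y 1.8932 (then +1.0353 / +3.8637)
    (0,1) via x @ 0.1760  # hit
  → r_1 = 0.1760
beam 2: φ=-90°, α=240°
  direction (-0.5000, -0.8660); cell (1,1); t to first gridline: x 0.3400, y 0.5658 (then +2.0000 / +1.1547)
    (0,1) via x @ 0.3400  # hit
  → r_2 = 0.3400
beam 3: φ=-45°, α=285°
  direction (0.2588, -0.9659); cell (1,1); t to first gridline: x 3.2069, y 0.5073 (then +3.8637 / +1.0353)
    (1,0) via y @ 0.5073  # hit
  → r_3 = 0.5073
beam 4: φ=0°, α=330°
  direction (0.8660, -0.5000); cell (1,1); t to first gridline: x 0.9584, y 0.9800 (then +1.1547 / +2.0000)
    (2,1) via x @ 0.9584
    (2,0) via y @ 0.9800  # hit
  → r_4 = 0.9800
beam 5: φ=45°, α=15°
  direction (0.9659, 0.2588); cell (1,1); t to first gridline: x 0.8593, y 1.9705 (then +1.0353 / +3.8637)
    (2,1) via x @ 0.8593
    (3,1) via x @ 1.8946
    (3,2) via y @ 1.9705
    (4,2) via x @ 2.9298
    (5,2) via x @ 3.9651
    (6,2) via x @ 5.0004  # hit
  → r_5 = 5.0004
beam 6: φ=90°, α=60°
  direction (0.5000, 0.8660); cell (1,1); t to first gridline: x 1.6600, y 0.5889 (then +2.0000 / +1.1547)
    (1,2) via y @ 0.5889
    (2,2) via x @ 1.6600
    (2,3) via y @ 1.7436
    (2,4) via y @ 2.8983
    (3,4) via x @ 3.6600
    (3,5) via y @ 4.0530
    (3,6) via y @ 5.2077
    (4,6) via x @ 5.6600
    (4,7) via y @ 6.3624
    (4,8) via y @ 7.5171  # hit
  → r_6 = 7.5171
beam 7: φ=135°, α=105°
  direction (-0.2588, 0.9659); cell (1,1); t to first gridline: x 0.6568, y 0.5280 (then +3.8637 / +1.0353)
    (1,2) via y @ 0.5280
    (0,2) via x @ 0.6568  # hit
  → r_7 = 0.6568

ranges = [0.1760, 0.3400, 0.5073, 0.9800, 5.0004, 7.5171, 0.6568]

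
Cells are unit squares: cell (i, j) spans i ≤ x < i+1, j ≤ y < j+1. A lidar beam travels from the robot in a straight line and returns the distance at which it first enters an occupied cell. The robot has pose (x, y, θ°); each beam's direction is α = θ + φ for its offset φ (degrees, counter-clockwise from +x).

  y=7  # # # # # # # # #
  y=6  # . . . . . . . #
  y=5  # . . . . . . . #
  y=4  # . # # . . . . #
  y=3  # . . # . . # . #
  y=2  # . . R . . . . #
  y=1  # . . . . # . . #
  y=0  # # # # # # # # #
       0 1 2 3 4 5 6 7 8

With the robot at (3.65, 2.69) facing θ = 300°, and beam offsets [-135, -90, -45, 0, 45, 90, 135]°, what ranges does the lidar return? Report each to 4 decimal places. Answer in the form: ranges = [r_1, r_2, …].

beam 1: φ=-135°, α=165°
  dir = (cos 165°, sin 165°) = (-0.9659, 0.2588); from cell (3,2)
  next x-line at t=0.6729, next y-line at t=1.1977; Δt_x=1.0353, Δt_y=3.8637
    x: enter (2,2) at t=0.6729
    y: enter (2,3) at t=1.1977
    x: enter (1,3) at t=1.7082
    x: enter (0,3) at t=2.7435 ← occupied
  → r_1 = 2.7435
beam 2: φ=-90°, α=210°
  dir = (cos 210°, sin 210°) = (-0.8660, -0.5000); from cell (3,2)
  next x-line at t=0.7506, next y-line at t=1.3800; Δt_x=1.1547, Δt_y=2.0000
    x: enter (2,2) at t=0.7506
    y: enter (2,1) at t=1.3800
    x: enter (1,1) at t=1.9053
    x: enter (0,1) at t=3.0600 ← occupied
  → r_2 = 3.0600
beam 3: φ=-45°, α=255°
  dir = (cos 255°, sin 255°) = (-0.2588, -0.9659); from cell (3,2)
  next x-line at t=2.5114, next y-line at t=0.7143; Δt_x=3.8637, Δt_y=1.0353
    y: enter (3,1) at t=0.7143
    y: enter (3,0) at t=1.7496 ← occupied
  → r_3 = 1.7496
beam 4: φ=0°, α=300°
  dir = (cos 300°, sin 300°) = (0.5000, -0.8660); from cell (3,2)
  next x-line at t=0.7000, next y-line at t=0.7967; Δt_x=2.0000, Δt_y=1.1547
    x: enter (4,2) at t=0.7000
    y: enter (4,1) at t=0.7967
    y: enter (4,0) at t=1.9514 ← occupied
  → r_4 = 1.9514
beam 5: φ=45°, α=345°
  dir = (cos 345°, sin 345°) = (0.9659, -0.2588); from cell (3,2)
  next x-line at t=0.3623, next y-line at t=2.6660; Δt_x=1.0353, Δt_y=3.8637
    x: enter (4,2) at t=0.3623
    x: enter (5,2) at t=1.3976
    x: enter (6,2) at t=2.4329
    y: enter (6,1) at t=2.6660
    x: enter (7,1) at t=3.4682
    x: enter (8,1) at t=4.5035 ← occupied
  → r_5 = 4.5035
beam 6: φ=90°, α=30°
  dir = (cos 30°, sin 30°) = (0.8660, 0.5000); from cell (3,2)
  next x-line at t=0.4041, next y-line at t=0.6200; Δt_x=1.1547, Δt_y=2.0000
    x: enter (4,2) at t=0.4041
    y: enter (4,3) at t=0.6200
    x: enter (5,3) at t=1.5588
    y: enter (5,4) at t=2.6200
    x: enter (6,4) at t=2.7135
    x: enter (7,4) at t=3.8682
    y: enter (7,5) at t=4.6200
    x: enter (8,5) at t=5.0229 ← occupied
  → r_6 = 5.0229
beam 7: φ=135°, α=75°
  dir = (cos 75°, sin 75°) = (0.2588, 0.9659); from cell (3,2)
  next x-line at t=1.3523, next y-line at t=0.3209; Δt_x=3.8637, Δt_y=1.0353
    y: enter (3,3) at t=0.3209 ← occupied
  → r_7 = 0.3209

ranges = [2.7435, 3.0600, 1.7496, 1.9514, 4.5035, 5.0229, 0.3209]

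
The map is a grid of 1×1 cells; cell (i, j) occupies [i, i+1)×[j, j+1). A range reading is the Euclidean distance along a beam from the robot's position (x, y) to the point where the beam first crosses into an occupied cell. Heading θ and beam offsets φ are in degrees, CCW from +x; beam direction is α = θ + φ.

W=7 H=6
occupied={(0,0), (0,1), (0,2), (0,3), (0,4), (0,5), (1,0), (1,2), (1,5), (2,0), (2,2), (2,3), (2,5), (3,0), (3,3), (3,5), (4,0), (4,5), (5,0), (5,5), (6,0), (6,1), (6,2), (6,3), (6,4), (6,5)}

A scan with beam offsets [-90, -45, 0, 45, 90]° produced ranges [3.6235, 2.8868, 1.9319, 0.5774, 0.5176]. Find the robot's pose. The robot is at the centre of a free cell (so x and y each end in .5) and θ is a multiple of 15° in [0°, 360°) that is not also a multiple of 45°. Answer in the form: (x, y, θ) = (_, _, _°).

(x, y, θ) = (5.5, 1.5, 195°)

Enumerate (i+0.5, j+0.5, θ) over the 16 free cells and 16 admissible headings. For each, cast all 5 beams and compare to the given ranges.
  (1.5, 3.5, 15°): beam 1 = 0.5176 ≠ 3.6235 ✗
  (5.5, 1.5, 105°): beam 1 = 0.5176 ≠ 3.6235 ✗
  (3.5, 1.5, 330°): beam 1 = 0.5774 ≠ 3.6235 ✗
  …
  (5.5, 1.5, 195°): r_1=3.6235, r_2=2.8868, r_3=1.9319, r_4=0.5774, r_5=0.5176 — all match ✓
Unique over the lattice → pose = (5.5, 1.5, 195°).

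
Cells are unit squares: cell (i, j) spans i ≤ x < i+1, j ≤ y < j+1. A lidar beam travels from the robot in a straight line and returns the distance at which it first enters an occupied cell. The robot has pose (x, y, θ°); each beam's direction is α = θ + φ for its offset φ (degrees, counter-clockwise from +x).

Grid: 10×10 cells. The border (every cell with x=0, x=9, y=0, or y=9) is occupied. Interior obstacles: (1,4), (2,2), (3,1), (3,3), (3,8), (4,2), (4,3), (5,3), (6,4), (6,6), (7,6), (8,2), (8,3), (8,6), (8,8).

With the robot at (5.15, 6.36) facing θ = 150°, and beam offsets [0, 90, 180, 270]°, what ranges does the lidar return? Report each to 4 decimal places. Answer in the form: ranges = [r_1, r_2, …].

beam 1: φ=0°, α=150°
  d=(-0.8660,0.5000)  start (5,6)  tX=0.1732 tY=1.2800  stride 1/|dx|=1.1547 1/|dy|=2.0000
    cross x-line → (4,6), t=0.1732
    cross y-line → (4,7), t=1.2800
    cross x-line → (3,7), t=1.3279
    cross x-line → (2,7), t=2.4826
    cross y-line → (2,8), t=3.2800
    cross x-line → (1,8), t=3.6373
    cross x-line → (0,8), t=4.7920 (wall)
  → r_1 = 4.7920
beam 2: φ=90°, α=240°
  d=(-0.5000,-0.8660)  start (5,6)  tX=0.3000 tY=0.4157  stride 1/|dx|=2.0000 1/|dy|=1.1547
    cross x-line → (4,6), t=0.3000
    cross y-line → (4,5), t=0.4157
    cross y-line → (4,4), t=1.5704
    cross x-line → (3,4), t=2.3000
    cross y-line → (3,3), t=2.7251 (wall)
  → r_2 = 2.7251
beam 3: φ=180°, α=330°
  d=(0.8660,-0.5000)  start (5,6)  tX=0.9815 tY=0.7200  stride 1/|dx|=1.1547 1/|dy|=2.0000
    cross y-line → (5,5), t=0.7200
    cross x-line → (6,5), t=0.9815
    cross x-line → (7,5), t=2.1362
    cross y-line → (7,4), t=2.7200
    cross x-line → (8,4), t=3.2909
    cross x-line → (9,4), t=4.4456 (wall)
  → r_3 = 4.4456
beam 4: φ=270°, α=60°
  d=(0.5000,0.8660)  start (5,6)  tX=1.7000 tY=0.7390  stride 1/|dx|=2.0000 1/|dy|=1.1547
    cross y-line → (5,7), t=0.7390
    cross x-line → (6,7), t=1.7000
    cross y-line → (6,8), t=1.8937
    cross y-line → (6,9), t=3.0484 (wall)
  → r_4 = 3.0484

ranges = [4.7920, 2.7251, 4.4456, 3.0484]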